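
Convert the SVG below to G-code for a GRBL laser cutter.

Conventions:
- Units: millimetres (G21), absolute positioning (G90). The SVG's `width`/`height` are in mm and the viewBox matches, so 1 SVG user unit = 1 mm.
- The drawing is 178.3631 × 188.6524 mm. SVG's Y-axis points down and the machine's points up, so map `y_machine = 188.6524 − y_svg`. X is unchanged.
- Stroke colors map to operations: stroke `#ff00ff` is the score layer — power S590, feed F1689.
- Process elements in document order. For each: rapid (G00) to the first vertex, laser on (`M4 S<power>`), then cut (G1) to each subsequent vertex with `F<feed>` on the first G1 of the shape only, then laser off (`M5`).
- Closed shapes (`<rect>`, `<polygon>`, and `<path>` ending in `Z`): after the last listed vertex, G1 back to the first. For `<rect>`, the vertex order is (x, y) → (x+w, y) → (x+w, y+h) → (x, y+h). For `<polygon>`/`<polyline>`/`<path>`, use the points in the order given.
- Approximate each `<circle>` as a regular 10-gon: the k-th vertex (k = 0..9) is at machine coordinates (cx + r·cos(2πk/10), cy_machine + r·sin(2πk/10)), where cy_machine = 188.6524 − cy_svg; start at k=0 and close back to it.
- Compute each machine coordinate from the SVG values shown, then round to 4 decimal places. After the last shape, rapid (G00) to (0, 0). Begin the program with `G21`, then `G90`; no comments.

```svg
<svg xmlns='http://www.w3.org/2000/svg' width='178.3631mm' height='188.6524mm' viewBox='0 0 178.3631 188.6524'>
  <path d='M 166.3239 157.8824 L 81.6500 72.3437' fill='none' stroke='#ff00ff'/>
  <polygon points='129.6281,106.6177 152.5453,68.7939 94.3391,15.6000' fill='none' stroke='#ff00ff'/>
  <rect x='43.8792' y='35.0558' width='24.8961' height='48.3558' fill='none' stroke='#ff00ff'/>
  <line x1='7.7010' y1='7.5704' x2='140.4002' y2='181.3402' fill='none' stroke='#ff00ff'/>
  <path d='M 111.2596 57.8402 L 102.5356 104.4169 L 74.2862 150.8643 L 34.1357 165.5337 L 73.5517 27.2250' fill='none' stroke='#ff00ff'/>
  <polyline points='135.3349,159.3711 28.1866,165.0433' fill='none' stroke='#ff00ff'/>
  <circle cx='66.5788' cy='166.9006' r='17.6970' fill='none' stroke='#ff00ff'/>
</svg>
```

G21
G90
G00 X166.3239 Y30.7700
M4 S590
G1 X81.6500 Y116.3087 F1689
M5
G00 X129.6281 Y82.0347
M4 S590
G1 X152.5453 Y119.8585 F1689
G1 X94.3391 Y173.0524
G1 X129.6281 Y82.0347
M5
G00 X43.8792 Y153.5966
M4 S590
G1 X68.7753 Y153.5966 F1689
G1 X68.7753 Y105.2408
G1 X43.8792 Y105.2408
G1 X43.8792 Y153.5966
M5
G00 X7.7010 Y181.0820
M4 S590
G1 X140.4002 Y7.3122 F1689
M5
G00 X111.2596 Y130.8122
M4 S590
G1 X102.5356 Y84.2355 F1689
G1 X74.2862 Y37.7881
G1 X34.1357 Y23.1187
G1 X73.5517 Y161.4274
M5
G00 X135.3349 Y29.2813
M4 S590
G1 X28.1866 Y23.6091 F1689
M5
G00 X84.2758 Y21.7518
M4 S590
G1 X80.8960 Y32.1538 F1689
G1 X72.0475 Y38.5826
G1 X61.1101 Y38.5826
G1 X52.2616 Y32.1538
G1 X48.8818 Y21.7518
G1 X52.2616 Y11.3498
G1 X61.1101 Y4.9210
G1 X72.0475 Y4.9210
G1 X80.8960 Y11.3498
G1 X84.2758 Y21.7518
M5
G00 X0.0000 Y0.0000

Since the viewBox matches the mm dimensions, user units are millimetres directly. The only transform is the Y-flip y_m = 188.6524 − y_svg.

Shape 1 is a line segment drawn with `<path>`. Its stroke #ff00ff means score at S590, F1689. After flipping Y the toolpath is (166.3239,30.7700) → (81.6500,116.3087).

Shape 2 is a closed polygon drawn with `<polygon>`. Its stroke #ff00ff means score at S590, F1689. After flipping Y the toolpath is (129.6281,82.0347) → (152.5453,119.8585) → (94.3391,173.0524) → (129.6281,82.0347), returning to the start.

Shape 3 is a rectangle drawn with `<rect>`. Its stroke #ff00ff means score at S590, F1689. After flipping Y the toolpath is (43.8792,153.5966) → (68.7753,153.5966) → (68.7753,105.2408) → (43.8792,105.2408) → (43.8792,153.5966), returning to the start.

Shape 4 is a line segment drawn with `<line>`. Its stroke #ff00ff means score at S590, F1689. After flipping Y the toolpath is (7.7010,181.0820) → (140.4002,7.3122).

Shape 5 is a open polyline drawn with `<path>`. Its stroke #ff00ff means score at S590, F1689. After flipping Y the toolpath is (111.2596,130.8122) → (102.5356,84.2355) → (74.2862,37.7881) → (34.1357,23.1187) → (73.5517,161.4274).

Shape 6 is a line segment drawn with `<polyline>`. Its stroke #ff00ff means score at S590, F1689. After flipping Y the toolpath is (135.3349,29.2813) → (28.1866,23.6091).

Shape 7 is a circle drawn with `<circle>`. Its stroke #ff00ff means score at S590, F1689. After flipping Y the toolpath is (84.2758,21.7518) → (80.8960,32.1538) → (72.0475,38.5826) → (61.1101,38.5826) → (52.2616,32.1538) → (48.8818,21.7518) → (52.2616,11.3498) → (61.1101,4.9210) → (72.0475,4.9210) → (80.8960,11.3498) → (84.2758,21.7518), returning to the start.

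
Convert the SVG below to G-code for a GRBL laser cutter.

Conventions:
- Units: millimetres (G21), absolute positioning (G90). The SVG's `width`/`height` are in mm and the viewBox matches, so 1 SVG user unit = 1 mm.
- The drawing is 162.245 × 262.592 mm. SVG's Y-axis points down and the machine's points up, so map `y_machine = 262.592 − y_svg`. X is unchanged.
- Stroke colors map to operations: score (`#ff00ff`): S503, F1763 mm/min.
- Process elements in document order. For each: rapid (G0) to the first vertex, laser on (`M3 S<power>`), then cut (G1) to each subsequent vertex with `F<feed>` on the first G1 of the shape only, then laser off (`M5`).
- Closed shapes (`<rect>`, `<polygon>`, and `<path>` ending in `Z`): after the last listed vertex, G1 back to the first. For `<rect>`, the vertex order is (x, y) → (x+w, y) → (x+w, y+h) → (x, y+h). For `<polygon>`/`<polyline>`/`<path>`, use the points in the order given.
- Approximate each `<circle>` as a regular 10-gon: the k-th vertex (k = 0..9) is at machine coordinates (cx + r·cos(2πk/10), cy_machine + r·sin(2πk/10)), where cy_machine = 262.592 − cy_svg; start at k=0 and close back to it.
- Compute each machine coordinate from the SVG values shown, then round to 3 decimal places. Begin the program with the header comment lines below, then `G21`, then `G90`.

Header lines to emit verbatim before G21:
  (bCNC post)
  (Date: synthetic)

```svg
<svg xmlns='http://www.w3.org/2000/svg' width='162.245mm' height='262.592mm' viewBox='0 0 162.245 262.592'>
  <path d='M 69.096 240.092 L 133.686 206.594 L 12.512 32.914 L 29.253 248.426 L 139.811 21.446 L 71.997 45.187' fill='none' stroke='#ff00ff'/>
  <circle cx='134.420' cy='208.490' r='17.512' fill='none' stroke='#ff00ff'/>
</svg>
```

(bCNC post)
(Date: synthetic)
G21
G90
G0 X69.096 Y22.500
M3 S503
G1 X133.686 Y55.998 F1763
G1 X12.512 Y229.678
G1 X29.253 Y14.166
G1 X139.811 Y241.146
G1 X71.997 Y217.405
M5
G0 X151.932 Y54.102
M3 S503
G1 X148.588 Y64.395 F1763
G1 X139.832 Y70.757
G1 X129.008 Y70.757
G1 X120.252 Y64.395
G1 X116.908 Y54.102
G1 X120.252 Y43.809
G1 X129.008 Y37.447
G1 X139.832 Y37.447
G1 X148.588 Y43.809
G1 X151.932 Y54.102
M5

Since the viewBox matches the mm dimensions, user units are millimetres directly. The only transform is the Y-flip y_m = 262.592 − y_svg.

Shape 1 is a open polyline drawn with `<path>`. Its stroke #ff00ff means score at S503, F1763. After flipping Y the toolpath is (69.096,22.500) → (133.686,55.998) → (12.512,229.678) → (29.253,14.166) → (139.811,241.146) → (71.997,217.405).

Shape 2 is a circle drawn with `<circle>`. Its stroke #ff00ff means score at S503, F1763. After flipping Y the toolpath is (151.932,54.102) → (148.588,64.395) → (139.832,70.757) → (129.008,70.757) → (120.252,64.395) → (116.908,54.102) → (120.252,43.809) → (129.008,37.447) → (139.832,37.447) → (148.588,43.809) → (151.932,54.102), returning to the start.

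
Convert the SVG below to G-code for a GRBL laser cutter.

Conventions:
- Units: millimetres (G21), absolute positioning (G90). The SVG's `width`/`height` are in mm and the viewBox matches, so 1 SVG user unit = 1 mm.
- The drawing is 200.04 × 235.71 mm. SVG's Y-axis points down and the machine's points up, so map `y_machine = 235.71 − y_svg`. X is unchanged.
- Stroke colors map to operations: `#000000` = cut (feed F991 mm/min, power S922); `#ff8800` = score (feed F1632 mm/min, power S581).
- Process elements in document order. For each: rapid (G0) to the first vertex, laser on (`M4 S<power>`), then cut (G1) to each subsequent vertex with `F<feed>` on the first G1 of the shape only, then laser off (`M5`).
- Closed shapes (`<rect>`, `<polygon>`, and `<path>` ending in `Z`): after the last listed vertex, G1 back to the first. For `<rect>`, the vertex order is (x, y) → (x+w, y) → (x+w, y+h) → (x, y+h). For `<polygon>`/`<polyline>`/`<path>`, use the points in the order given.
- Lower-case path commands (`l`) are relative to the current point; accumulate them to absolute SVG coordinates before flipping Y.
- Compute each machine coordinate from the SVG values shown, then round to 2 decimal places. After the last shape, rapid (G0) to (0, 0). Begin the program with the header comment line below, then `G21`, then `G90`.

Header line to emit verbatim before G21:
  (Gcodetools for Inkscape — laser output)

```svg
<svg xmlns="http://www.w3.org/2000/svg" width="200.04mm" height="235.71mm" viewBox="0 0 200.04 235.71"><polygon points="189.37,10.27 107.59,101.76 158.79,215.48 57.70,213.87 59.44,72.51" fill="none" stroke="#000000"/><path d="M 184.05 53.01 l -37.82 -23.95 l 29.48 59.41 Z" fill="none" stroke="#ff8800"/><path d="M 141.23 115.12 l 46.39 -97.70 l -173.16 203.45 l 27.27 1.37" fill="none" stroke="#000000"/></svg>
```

1 u = 1 mm; y_m = 235.71 − y.

[1] `<polygon>` closed polygon, #000000→cut S922 F991: (189.37,225.44) → (107.59,133.95) → (158.79,20.23) → (57.70,21.84) → (59.44,163.20) → (189.37,225.44) (closed)

[2] `<path>` closed polygon, #ff8800→score S581 F1632: (184.05,182.70) → (146.23,206.65) → (175.71,147.24) → (184.05,182.70) (closed)

[3] `<path>` open polyline, #000000→cut S922 F991: (141.23,120.59) → (187.62,218.29) → (14.46,14.84) → (41.73,13.47)

(Gcodetools for Inkscape — laser output)
G21
G90
G0 X189.37 Y225.44
M4 S922
G1 X107.59 Y133.95 F991
G1 X158.79 Y20.23
G1 X57.70 Y21.84
G1 X59.44 Y163.20
G1 X189.37 Y225.44
M5
G0 X184.05 Y182.70
M4 S581
G1 X146.23 Y206.65 F1632
G1 X175.71 Y147.24
G1 X184.05 Y182.70
M5
G0 X141.23 Y120.59
M4 S922
G1 X187.62 Y218.29 F991
G1 X14.46 Y14.84
G1 X41.73 Y13.47
M5
G0 X0.00 Y0.00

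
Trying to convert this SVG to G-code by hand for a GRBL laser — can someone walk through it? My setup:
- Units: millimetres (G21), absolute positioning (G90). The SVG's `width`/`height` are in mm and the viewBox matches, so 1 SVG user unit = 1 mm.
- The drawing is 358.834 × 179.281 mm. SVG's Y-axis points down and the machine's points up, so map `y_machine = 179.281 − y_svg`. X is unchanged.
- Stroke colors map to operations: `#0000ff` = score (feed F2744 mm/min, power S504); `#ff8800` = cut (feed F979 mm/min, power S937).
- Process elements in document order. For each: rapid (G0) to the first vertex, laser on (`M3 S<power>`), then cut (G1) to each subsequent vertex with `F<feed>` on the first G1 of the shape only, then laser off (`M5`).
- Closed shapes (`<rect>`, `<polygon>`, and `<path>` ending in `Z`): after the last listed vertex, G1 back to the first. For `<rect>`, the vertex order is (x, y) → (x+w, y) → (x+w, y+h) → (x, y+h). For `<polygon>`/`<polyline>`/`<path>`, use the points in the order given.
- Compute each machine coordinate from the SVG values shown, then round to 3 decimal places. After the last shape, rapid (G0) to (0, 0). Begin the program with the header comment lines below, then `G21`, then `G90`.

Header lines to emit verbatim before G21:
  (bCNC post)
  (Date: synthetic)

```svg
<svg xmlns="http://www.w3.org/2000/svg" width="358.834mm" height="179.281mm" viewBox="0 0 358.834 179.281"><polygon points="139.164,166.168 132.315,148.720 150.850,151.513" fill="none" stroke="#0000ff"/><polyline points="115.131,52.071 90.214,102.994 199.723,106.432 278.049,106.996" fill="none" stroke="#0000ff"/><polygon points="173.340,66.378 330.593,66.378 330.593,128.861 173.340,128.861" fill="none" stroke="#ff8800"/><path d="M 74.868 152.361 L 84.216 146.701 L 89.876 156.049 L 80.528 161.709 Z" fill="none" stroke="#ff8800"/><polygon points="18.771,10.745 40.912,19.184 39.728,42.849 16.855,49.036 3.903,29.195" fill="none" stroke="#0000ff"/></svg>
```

viewBox `0 0 358.834 179.281` with mm width/height → 1 unit = 1 mm. Flip: y_m = 179.281 − y_svg.

**Shape 1** — `<polygon>` regular polygon, stroke `#0000ff` → score (S504, F2744). Machine vertices: (139.164,13.113) → (132.315,30.561) → (150.850,27.768) → (139.164,13.113). Closed: final G1 returns to the first vertex.

**Shape 2** — `<polyline>` open polyline, stroke `#0000ff` → score (S504, F2744). Machine vertices: (115.131,127.210) → (90.214,76.287) → (199.723,72.849) → (278.049,72.285). Open path.

**Shape 3** — `<polygon>` rectangle, stroke `#ff8800` → cut (S937, F979). Machine vertices: (173.340,112.903) → (330.593,112.903) → (330.593,50.420) → (173.340,50.420) → (173.340,112.903). Closed: final G1 returns to the first vertex.

**Shape 4** — `<path>` regular polygon, stroke `#ff8800` → cut (S937, F979). Machine vertices: (74.868,26.920) → (84.216,32.580) → (89.876,23.232) → (80.528,17.572) → (74.868,26.920). Closed: final G1 returns to the first vertex.

**Shape 5** — `<polygon>` regular polygon, stroke `#0000ff` → score (S504, F2744). Machine vertices: (18.771,168.536) → (40.912,160.097) → (39.728,136.432) → (16.855,130.245) → (3.903,150.086) → (18.771,168.536). Closed: final G1 returns to the first vertex.

(bCNC post)
(Date: synthetic)
G21
G90
G0 X139.164 Y13.113
M3 S504
G1 X132.315 Y30.561 F2744
G1 X150.850 Y27.768
G1 X139.164 Y13.113
M5
G0 X115.131 Y127.210
M3 S504
G1 X90.214 Y76.287 F2744
G1 X199.723 Y72.849
G1 X278.049 Y72.285
M5
G0 X173.340 Y112.903
M3 S937
G1 X330.593 Y112.903 F979
G1 X330.593 Y50.420
G1 X173.340 Y50.420
G1 X173.340 Y112.903
M5
G0 X74.868 Y26.920
M3 S937
G1 X84.216 Y32.580 F979
G1 X89.876 Y23.232
G1 X80.528 Y17.572
G1 X74.868 Y26.920
M5
G0 X18.771 Y168.536
M3 S504
G1 X40.912 Y160.097 F2744
G1 X39.728 Y136.432
G1 X16.855 Y130.245
G1 X3.903 Y150.086
G1 X18.771 Y168.536
M5
G0 X0.000 Y0.000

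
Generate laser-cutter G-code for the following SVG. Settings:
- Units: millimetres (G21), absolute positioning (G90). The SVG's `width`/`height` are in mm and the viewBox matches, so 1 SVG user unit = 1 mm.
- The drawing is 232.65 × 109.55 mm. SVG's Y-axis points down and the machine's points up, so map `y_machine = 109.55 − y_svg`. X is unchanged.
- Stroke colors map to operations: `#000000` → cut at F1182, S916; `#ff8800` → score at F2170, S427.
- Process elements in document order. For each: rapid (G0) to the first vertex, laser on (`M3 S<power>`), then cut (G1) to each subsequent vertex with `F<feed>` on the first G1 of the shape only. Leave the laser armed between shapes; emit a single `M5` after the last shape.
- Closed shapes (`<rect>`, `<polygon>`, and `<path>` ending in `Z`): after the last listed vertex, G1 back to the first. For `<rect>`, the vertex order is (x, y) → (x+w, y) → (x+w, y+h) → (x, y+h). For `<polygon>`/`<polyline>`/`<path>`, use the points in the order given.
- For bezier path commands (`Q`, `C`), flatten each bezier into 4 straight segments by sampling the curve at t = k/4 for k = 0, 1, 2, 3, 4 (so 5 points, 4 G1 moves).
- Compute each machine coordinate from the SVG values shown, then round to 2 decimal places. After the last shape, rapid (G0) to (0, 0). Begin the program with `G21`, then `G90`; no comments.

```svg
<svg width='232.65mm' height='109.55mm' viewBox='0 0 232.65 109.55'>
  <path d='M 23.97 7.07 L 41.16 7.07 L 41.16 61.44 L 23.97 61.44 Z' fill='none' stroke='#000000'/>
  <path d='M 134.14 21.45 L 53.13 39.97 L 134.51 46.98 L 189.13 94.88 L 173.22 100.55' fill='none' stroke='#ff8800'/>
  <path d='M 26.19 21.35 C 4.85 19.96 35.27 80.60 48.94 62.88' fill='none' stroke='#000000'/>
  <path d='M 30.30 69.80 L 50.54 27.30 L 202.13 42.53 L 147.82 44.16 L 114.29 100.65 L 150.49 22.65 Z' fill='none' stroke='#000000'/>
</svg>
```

G21
G90
G0 X23.97 Y102.48
M3 S916
G1 X41.16 Y102.48 F1182
G1 X41.16 Y48.11
G1 X23.97 Y48.11
G1 X23.97 Y102.48
G0 X134.14 Y88.10
M3 S427
G1 X53.13 Y69.58 F2170
G1 X134.51 Y62.57
G1 X189.13 Y14.67
G1 X173.22 Y9.00
G0 X26.19 Y88.20
M3 S916
G1 X18.82 Y79.81 F1182
G1 X24.44 Y61.31
G1 X36.62 Y45.88
G1 X48.94 Y46.67
G0 X30.30 Y39.75
M3 S916
G1 X50.54 Y82.25 F1182
G1 X202.13 Y67.02
G1 X147.82 Y65.39
G1 X114.29 Y8.90
G1 X150.49 Y86.90
G1 X30.30 Y39.75
M5
G0 X0.00 Y0.00

1 u = 1 mm; y_m = 109.55 − y.

[1] `<path>` rectangle, #000000→cut S916 F1182: (23.97,102.48) → (41.16,102.48) → (41.16,48.11) → (23.97,48.11) → (23.97,102.48) (closed)

[2] `<path>` open polyline, #ff8800→score S427 F2170: (134.14,88.10) → (53.13,69.58) → (134.51,62.57) → (189.13,14.67) → (173.22,9.00)

[3] `<path>` cubic bezier, #000000→cut S916 F1182: (26.19,88.20) → (18.82,79.81) → (24.44,61.31) → (36.62,45.88) → (48.94,46.67)

[4] `<path>` closed polygon, #000000→cut S916 F1182: (30.30,39.75) → (50.54,82.25) → (202.13,67.02) → (147.82,65.39) → (114.29,8.90) → (150.49,86.90) → (30.30,39.75) (closed)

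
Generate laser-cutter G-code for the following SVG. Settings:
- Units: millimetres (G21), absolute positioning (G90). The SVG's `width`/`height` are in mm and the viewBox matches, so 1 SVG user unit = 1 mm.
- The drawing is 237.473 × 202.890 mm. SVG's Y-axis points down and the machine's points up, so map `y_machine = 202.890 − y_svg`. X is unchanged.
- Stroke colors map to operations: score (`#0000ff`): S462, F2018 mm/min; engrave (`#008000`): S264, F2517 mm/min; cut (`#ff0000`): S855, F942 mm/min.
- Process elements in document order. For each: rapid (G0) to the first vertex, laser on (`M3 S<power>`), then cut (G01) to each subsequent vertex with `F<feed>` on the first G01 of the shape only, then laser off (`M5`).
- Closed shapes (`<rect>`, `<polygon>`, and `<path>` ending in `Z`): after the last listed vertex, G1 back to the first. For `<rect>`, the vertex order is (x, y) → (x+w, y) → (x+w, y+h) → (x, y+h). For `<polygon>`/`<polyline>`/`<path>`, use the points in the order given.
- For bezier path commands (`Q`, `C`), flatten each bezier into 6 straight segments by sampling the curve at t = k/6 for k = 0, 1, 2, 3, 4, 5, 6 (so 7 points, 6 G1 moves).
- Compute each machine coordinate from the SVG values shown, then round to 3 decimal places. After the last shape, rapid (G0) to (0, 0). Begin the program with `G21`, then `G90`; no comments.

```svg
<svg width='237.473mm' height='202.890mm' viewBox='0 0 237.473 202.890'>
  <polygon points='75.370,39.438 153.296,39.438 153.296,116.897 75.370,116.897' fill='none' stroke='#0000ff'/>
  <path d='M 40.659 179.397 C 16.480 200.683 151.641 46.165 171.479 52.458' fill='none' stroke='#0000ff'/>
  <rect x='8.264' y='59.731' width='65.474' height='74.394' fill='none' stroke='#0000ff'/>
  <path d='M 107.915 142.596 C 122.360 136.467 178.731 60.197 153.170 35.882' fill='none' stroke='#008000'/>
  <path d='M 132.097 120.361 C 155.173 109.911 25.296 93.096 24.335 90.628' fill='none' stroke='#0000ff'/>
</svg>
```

G21
G90
G0 X75.370 Y163.452
M3 S462
G01 X153.296 Y163.452 F2018
G01 X153.296 Y85.993
G01 X75.370 Y85.993
G01 X75.370 Y163.452
M5
G0 X40.659 Y23.493
M3 S462
G01 X40.576 Y25.942 F2018
G01 X59.421 Y48.341
G01 X89.563 Y81.340
G01 X123.373 Y115.589
G01 X153.221 Y141.736
G01 X171.479 Y150.432
M5
G0 X8.264 Y143.159
M3 S462
G01 X73.738 Y143.159 F2018
G01 X73.738 Y68.765
G01 X8.264 Y68.765
G01 X8.264 Y143.159
M5
G0 X107.915 Y60.294
M3 S264
G01 X118.058 Y68.638 F2517
G01 X131.748 Y85.281
G01 X145.545 Y106.831
G01 X156.008 Y129.897
G01 X159.696 Y151.086
G01 X153.170 Y167.008
M5
G0 X132.097 Y82.529
M3 S462
G01 X132.194 Y88.189 F2018
G01 X114.628 Y94.334
G01 X87.230 Y100.389
G01 X57.828 Y105.779
G01 X34.254 Y109.928
G01 X24.335 Y112.262
M5
G0 X0.000 Y0.000

1 u = 1 mm; y_m = 202.890 − y.

[1] `<polygon>` rectangle, #0000ff→score S462 F2018: (75.370,163.452) → (153.296,163.452) → (153.296,85.993) → (75.370,85.993) → (75.370,163.452) (closed)

[2] `<path>` cubic bezier, #0000ff→score S462 F2018: (40.659,23.493) → (40.576,25.942) → (59.421,48.341) → (89.563,81.340) → (123.373,115.589) → (153.221,141.736) → (171.479,150.432)

[3] `<rect>` rectangle, #0000ff→score S462 F2018: (8.264,143.159) → (73.738,143.159) → (73.738,68.765) → (8.264,68.765) → (8.264,143.159) (closed)

[4] `<path>` cubic bezier, #008000→engrave S264 F2517: (107.915,60.294) → (118.058,68.638) → (131.748,85.281) → (145.545,106.831) → (156.008,129.897) → (159.696,151.086) → (153.170,167.008)

[5] `<path>` cubic bezier, #0000ff→score S462 F2018: (132.097,82.529) → (132.194,88.189) → (114.628,94.334) → (87.230,100.389) → (57.828,105.779) → (34.254,109.928) → (24.335,112.262)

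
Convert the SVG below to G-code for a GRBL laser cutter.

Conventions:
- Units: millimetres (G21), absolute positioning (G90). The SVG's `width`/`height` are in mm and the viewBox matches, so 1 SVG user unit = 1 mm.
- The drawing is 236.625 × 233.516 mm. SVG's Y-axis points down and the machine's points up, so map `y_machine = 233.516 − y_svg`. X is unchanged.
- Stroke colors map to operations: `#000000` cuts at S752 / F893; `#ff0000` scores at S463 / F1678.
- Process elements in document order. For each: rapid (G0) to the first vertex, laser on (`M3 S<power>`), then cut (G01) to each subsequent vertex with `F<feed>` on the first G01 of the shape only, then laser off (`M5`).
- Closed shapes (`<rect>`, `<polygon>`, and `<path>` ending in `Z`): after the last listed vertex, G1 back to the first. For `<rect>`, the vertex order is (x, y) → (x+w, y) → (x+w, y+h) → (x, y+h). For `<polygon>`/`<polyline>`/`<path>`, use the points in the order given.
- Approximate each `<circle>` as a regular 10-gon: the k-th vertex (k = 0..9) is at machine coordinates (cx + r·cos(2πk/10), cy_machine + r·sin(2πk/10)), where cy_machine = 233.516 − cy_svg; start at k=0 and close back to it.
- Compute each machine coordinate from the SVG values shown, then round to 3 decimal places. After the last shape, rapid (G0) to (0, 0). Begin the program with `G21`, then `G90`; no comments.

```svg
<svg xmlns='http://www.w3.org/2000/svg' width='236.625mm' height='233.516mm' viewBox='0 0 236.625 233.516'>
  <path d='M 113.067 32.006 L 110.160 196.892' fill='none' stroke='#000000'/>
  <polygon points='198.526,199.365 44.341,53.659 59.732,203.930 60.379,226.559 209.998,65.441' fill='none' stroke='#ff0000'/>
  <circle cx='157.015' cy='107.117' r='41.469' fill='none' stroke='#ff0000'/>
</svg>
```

viewBox `0 0 236.625 233.516` with mm width/height → 1 unit = 1 mm. Flip: y_m = 233.516 − y_svg.

**Shape 1** — `<path>` line segment, stroke `#000000` → cut (S752, F893). Machine vertices: (113.067,201.510) → (110.160,36.624). Open path.

**Shape 2** — `<polygon>` closed polygon, stroke `#ff0000` → score (S463, F1678). Machine vertices: (198.526,34.151) → (44.341,179.857) → (59.732,29.586) → (60.379,6.957) → (209.998,168.075) → (198.526,34.151). Closed: final G1 returns to the first vertex.

**Shape 3** — `<circle>` circle, stroke `#ff0000` → score (S463, F1678). Machine vertices: (198.484,126.399) → (190.564,150.774) → (169.830,165.838) → (144.200,165.838) → (123.466,150.774) → (115.546,126.399) → (123.466,102.024) → (144.200,86.960) → (169.830,86.960) → (190.564,102.024) → (198.484,126.399). Closed: final G1 returns to the first vertex.

G21
G90
G0 X113.067 Y201.510
M3 S752
G01 X110.160 Y36.624 F893
M5
G0 X198.526 Y34.151
M3 S463
G01 X44.341 Y179.857 F1678
G01 X59.732 Y29.586
G01 X60.379 Y6.957
G01 X209.998 Y168.075
G01 X198.526 Y34.151
M5
G0 X198.484 Y126.399
M3 S463
G01 X190.564 Y150.774 F1678
G01 X169.830 Y165.838
G01 X144.200 Y165.838
G01 X123.466 Y150.774
G01 X115.546 Y126.399
G01 X123.466 Y102.024
G01 X144.200 Y86.960
G01 X169.830 Y86.960
G01 X190.564 Y102.024
G01 X198.484 Y126.399
M5
G0 X0.000 Y0.000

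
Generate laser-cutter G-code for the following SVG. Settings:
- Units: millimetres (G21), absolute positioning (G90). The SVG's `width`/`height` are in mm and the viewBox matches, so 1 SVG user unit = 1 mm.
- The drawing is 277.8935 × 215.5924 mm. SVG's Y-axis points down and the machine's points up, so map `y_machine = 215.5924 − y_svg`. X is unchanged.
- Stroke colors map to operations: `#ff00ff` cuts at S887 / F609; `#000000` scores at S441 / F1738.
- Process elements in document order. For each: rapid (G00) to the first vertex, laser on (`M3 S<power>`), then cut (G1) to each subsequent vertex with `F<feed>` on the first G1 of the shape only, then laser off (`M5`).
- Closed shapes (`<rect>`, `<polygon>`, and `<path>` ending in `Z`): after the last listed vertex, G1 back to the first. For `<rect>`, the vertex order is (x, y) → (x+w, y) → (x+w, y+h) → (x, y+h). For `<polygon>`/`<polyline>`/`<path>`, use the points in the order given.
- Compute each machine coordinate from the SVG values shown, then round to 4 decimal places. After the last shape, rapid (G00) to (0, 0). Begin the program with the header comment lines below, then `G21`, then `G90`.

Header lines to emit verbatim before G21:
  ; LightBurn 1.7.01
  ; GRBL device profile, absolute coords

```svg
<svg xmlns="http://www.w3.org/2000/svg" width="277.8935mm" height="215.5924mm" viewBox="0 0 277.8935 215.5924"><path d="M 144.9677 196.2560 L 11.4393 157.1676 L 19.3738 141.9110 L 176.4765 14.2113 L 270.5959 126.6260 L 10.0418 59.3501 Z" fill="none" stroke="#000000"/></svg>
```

; LightBurn 1.7.01
; GRBL device profile, absolute coords
G21
G90
G00 X144.9677 Y19.3364
M3 S441
G1 X11.4393 Y58.4248 F1738
G1 X19.3738 Y73.6814
G1 X176.4765 Y201.3811
G1 X270.5959 Y88.9664
G1 X10.0418 Y156.2423
G1 X144.9677 Y19.3364
M5
G00 X0.0000 Y0.0000

Since the viewBox matches the mm dimensions, user units are millimetres directly. The only transform is the Y-flip y_m = 215.5924 − y_svg.

Shape 1 is a closed polygon drawn with `<path>`. Its stroke #000000 means score at S441, F1738. After flipping Y the toolpath is (144.9677,19.3364) → (11.4393,58.4248) → (19.3738,73.6814) → (176.4765,201.3811) → (270.5959,88.9664) → (10.0418,156.2423) → (144.9677,19.3364), returning to the start.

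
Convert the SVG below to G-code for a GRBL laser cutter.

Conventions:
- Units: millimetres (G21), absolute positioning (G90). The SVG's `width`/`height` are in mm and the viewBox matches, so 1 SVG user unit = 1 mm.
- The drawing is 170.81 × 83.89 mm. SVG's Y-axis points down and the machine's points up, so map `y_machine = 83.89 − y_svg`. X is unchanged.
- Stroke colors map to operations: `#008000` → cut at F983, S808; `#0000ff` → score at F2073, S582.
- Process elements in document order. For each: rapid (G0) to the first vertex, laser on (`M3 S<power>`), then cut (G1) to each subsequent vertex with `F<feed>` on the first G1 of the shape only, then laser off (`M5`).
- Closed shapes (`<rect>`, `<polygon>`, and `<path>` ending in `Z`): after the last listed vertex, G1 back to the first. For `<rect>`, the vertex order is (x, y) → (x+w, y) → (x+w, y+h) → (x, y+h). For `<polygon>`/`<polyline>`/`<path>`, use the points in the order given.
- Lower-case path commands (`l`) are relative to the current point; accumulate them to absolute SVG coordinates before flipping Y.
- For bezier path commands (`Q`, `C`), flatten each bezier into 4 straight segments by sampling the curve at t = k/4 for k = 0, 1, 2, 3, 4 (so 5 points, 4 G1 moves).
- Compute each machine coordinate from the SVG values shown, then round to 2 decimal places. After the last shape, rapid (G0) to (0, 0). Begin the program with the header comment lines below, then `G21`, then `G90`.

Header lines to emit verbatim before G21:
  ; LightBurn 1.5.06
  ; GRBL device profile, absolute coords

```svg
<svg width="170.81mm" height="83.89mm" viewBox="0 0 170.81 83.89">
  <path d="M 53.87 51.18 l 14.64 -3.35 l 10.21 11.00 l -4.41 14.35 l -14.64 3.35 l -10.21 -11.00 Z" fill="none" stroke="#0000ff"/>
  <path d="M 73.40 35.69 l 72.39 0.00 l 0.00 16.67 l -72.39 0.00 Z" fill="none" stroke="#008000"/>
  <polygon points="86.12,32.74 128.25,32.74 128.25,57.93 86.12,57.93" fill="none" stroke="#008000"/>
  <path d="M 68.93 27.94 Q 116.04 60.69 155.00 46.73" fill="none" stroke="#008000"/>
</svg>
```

viewBox `0 0 170.81 83.89` with mm width/height → 1 unit = 1 mm. Flip: y_m = 83.89 − y_svg.

**Shape 1** — `<path>` regular polygon, stroke `#0000ff` → score (S582, F2073). Machine vertices: (53.87,32.71) → (68.51,36.06) → (78.72,25.06) → (74.31,10.71) → (59.67,7.36) → (49.46,18.36) → (53.87,32.71). Closed: final G1 returns to the first vertex.

**Shape 2** — `<path>` rectangle, stroke `#008000` → cut (S808, F983). Machine vertices: (73.40,48.20) → (145.79,48.20) → (145.79,31.53) → (73.40,31.53) → (73.40,48.20). Closed: final G1 returns to the first vertex.

**Shape 3** — `<polygon>` rectangle, stroke `#008000` → cut (S808, F983). Machine vertices: (86.12,51.15) → (128.25,51.15) → (128.25,25.96) → (86.12,25.96) → (86.12,51.15). Closed: final G1 returns to the first vertex.

**Shape 4** — `<path>` quadratic bezier, stroke `#008000` → cut (S808, F983). Control points (SVG): P0=(68.93,27.94), P1=(116.04,60.69), P2=(155.00,46.73); sampled at t=k/4. Machine vertices: (68.93,55.95) → (91.98,42.49) → (114.00,34.88) → (135.01,33.10) → (155.00,37.16). Open path.

; LightBurn 1.5.06
; GRBL device profile, absolute coords
G21
G90
G0 X53.87 Y32.71
M3 S582
G1 X68.51 Y36.06 F2073
G1 X78.72 Y25.06
G1 X74.31 Y10.71
G1 X59.67 Y7.36
G1 X49.46 Y18.36
G1 X53.87 Y32.71
M5
G0 X73.40 Y48.20
M3 S808
G1 X145.79 Y48.20 F983
G1 X145.79 Y31.53
G1 X73.40 Y31.53
G1 X73.40 Y48.20
M5
G0 X86.12 Y51.15
M3 S808
G1 X128.25 Y51.15 F983
G1 X128.25 Y25.96
G1 X86.12 Y25.96
G1 X86.12 Y51.15
M5
G0 X68.93 Y55.95
M3 S808
G1 X91.98 Y42.49 F983
G1 X114.00 Y34.88
G1 X135.01 Y33.10
G1 X155.00 Y37.16
M5
G0 X0.00 Y0.00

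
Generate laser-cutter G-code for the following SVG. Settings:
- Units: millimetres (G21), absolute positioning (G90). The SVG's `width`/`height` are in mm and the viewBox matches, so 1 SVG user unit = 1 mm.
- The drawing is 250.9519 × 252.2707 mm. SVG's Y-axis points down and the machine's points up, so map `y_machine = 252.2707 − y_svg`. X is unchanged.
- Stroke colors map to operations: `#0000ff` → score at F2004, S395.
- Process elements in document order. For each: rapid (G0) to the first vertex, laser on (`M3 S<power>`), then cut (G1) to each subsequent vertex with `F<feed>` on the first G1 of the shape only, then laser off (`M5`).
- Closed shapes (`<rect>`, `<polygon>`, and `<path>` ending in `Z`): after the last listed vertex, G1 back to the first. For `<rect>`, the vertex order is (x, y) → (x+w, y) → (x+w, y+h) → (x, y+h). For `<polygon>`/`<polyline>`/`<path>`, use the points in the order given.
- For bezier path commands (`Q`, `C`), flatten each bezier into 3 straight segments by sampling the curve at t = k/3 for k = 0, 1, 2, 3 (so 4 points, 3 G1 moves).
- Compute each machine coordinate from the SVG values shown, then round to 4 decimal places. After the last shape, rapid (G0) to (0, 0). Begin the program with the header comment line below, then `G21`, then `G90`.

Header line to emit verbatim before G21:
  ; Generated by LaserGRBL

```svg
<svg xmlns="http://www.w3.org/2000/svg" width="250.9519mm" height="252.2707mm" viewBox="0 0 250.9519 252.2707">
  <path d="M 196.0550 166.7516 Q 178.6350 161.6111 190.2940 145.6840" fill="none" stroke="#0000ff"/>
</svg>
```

viewBox `0 0 250.9519 252.2707` with mm width/height → 1 unit = 1 mm. Flip: y_m = 252.2707 − y_svg.

**Shape 1** — `<path>` quadratic bezier, stroke `#0000ff` → score (S395, F2004). Control points (SVG): P0=(196.0550,166.7516), P1=(178.6350,161.6111), P2=(190.2940,145.6840); sampled at t=k/3. Machine vertices: (196.0550,85.5191) → (187.6727,90.1446) → (185.7523,97.1671) → (190.2940,106.5867). Open path.

; Generated by LaserGRBL
G21
G90
G0 X196.0550 Y85.5191
M3 S395
G1 X187.6727 Y90.1446 F2004
G1 X185.7523 Y97.1671
G1 X190.2940 Y106.5867
M5
G0 X0.0000 Y0.0000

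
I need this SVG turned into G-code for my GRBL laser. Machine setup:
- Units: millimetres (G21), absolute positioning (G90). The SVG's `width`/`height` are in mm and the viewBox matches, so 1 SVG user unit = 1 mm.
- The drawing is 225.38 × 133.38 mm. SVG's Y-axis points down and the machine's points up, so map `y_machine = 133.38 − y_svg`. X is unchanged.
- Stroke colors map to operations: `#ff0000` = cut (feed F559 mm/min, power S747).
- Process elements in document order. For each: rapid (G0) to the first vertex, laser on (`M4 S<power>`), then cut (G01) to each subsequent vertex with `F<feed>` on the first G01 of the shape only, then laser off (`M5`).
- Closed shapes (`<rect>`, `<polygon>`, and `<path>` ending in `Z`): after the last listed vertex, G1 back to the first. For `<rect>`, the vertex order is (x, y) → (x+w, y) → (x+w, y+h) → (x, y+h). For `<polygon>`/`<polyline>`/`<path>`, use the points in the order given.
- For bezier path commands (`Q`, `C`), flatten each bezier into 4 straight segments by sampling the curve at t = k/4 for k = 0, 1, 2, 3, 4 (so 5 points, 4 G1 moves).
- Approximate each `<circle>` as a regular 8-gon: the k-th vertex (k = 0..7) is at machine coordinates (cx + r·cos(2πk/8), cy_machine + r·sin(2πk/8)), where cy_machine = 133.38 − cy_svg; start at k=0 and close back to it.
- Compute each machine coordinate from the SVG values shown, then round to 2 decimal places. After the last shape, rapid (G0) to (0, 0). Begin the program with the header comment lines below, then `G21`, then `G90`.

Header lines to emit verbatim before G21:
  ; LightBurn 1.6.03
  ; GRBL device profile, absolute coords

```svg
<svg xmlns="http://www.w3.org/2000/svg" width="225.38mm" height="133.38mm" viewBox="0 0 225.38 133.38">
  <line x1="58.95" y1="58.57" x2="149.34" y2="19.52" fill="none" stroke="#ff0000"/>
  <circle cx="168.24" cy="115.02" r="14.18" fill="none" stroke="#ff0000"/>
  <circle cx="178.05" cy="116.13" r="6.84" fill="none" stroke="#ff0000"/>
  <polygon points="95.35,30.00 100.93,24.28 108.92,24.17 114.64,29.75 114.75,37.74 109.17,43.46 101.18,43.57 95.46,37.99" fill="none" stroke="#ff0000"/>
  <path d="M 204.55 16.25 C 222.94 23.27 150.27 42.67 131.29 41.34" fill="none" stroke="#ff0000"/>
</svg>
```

viewBox `0 0 225.38 133.38` with mm width/height → 1 unit = 1 mm. Flip: y_m = 133.38 − y_svg.

**Shape 1** — `<line>` line segment, stroke `#ff0000` → cut (S747, F559). Machine vertices: (58.95,74.81) → (149.34,113.86). Open path.

**Shape 2** — `<circle>` circle, stroke `#ff0000` → cut (S747, F559). Machine vertices: (182.42,18.36) → (178.27,28.39) → (168.24,32.54) → (158.21,28.39) → (154.06,18.36) → (158.21,8.33) → (168.24,4.18) → (178.27,8.33) → (182.42,18.36). Closed: final G1 returns to the first vertex.

**Shape 3** — `<circle>` circle, stroke `#ff0000` → cut (S747, F559). Machine vertices: (184.89,17.25) → (182.89,22.09) → (178.05,24.09) → (173.21,22.09) → (171.21,17.25) → (173.21,12.41) → (178.05,10.41) → (182.89,12.41) → (184.89,17.25). Closed: final G1 returns to the first vertex.

**Shape 4** — `<polygon>` regular polygon, stroke `#ff0000` → cut (S747, F559). Machine vertices: (95.35,103.38) → (100.93,109.10) → (108.92,109.21) → (114.64,103.63) → (114.75,95.64) → (109.17,89.92) → (101.18,89.81) → (95.46,95.39) → (95.35,103.38). Closed: final G1 returns to the first vertex.

**Shape 5** — `<path>` cubic bezier, stroke `#ff0000` → cut (S747, F559). Control points (SVG): P0=(204.55,16.25), P1=(222.94,23.27), P2=(150.27,42.67), P3=(131.29,41.34); sampled at t=k/4. Machine vertices: (204.55,117.13) → (203.53,110.06) → (181.93,101.45) → (153.33,94.41) → (131.29,92.04). Open path.

; LightBurn 1.6.03
; GRBL device profile, absolute coords
G21
G90
G0 X58.95 Y74.81
M4 S747
G01 X149.34 Y113.86 F559
M5
G0 X182.42 Y18.36
M4 S747
G01 X178.27 Y28.39 F559
G01 X168.24 Y32.54
G01 X158.21 Y28.39
G01 X154.06 Y18.36
G01 X158.21 Y8.33
G01 X168.24 Y4.18
G01 X178.27 Y8.33
G01 X182.42 Y18.36
M5
G0 X184.89 Y17.25
M4 S747
G01 X182.89 Y22.09 F559
G01 X178.05 Y24.09
G01 X173.21 Y22.09
G01 X171.21 Y17.25
G01 X173.21 Y12.41
G01 X178.05 Y10.41
G01 X182.89 Y12.41
G01 X184.89 Y17.25
M5
G0 X95.35 Y103.38
M4 S747
G01 X100.93 Y109.10 F559
G01 X108.92 Y109.21
G01 X114.64 Y103.63
G01 X114.75 Y95.64
G01 X109.17 Y89.92
G01 X101.18 Y89.81
G01 X95.46 Y95.39
G01 X95.35 Y103.38
M5
G0 X204.55 Y117.13
M4 S747
G01 X203.53 Y110.06 F559
G01 X181.93 Y101.45
G01 X153.33 Y94.41
G01 X131.29 Y92.04
M5
G0 X0.00 Y0.00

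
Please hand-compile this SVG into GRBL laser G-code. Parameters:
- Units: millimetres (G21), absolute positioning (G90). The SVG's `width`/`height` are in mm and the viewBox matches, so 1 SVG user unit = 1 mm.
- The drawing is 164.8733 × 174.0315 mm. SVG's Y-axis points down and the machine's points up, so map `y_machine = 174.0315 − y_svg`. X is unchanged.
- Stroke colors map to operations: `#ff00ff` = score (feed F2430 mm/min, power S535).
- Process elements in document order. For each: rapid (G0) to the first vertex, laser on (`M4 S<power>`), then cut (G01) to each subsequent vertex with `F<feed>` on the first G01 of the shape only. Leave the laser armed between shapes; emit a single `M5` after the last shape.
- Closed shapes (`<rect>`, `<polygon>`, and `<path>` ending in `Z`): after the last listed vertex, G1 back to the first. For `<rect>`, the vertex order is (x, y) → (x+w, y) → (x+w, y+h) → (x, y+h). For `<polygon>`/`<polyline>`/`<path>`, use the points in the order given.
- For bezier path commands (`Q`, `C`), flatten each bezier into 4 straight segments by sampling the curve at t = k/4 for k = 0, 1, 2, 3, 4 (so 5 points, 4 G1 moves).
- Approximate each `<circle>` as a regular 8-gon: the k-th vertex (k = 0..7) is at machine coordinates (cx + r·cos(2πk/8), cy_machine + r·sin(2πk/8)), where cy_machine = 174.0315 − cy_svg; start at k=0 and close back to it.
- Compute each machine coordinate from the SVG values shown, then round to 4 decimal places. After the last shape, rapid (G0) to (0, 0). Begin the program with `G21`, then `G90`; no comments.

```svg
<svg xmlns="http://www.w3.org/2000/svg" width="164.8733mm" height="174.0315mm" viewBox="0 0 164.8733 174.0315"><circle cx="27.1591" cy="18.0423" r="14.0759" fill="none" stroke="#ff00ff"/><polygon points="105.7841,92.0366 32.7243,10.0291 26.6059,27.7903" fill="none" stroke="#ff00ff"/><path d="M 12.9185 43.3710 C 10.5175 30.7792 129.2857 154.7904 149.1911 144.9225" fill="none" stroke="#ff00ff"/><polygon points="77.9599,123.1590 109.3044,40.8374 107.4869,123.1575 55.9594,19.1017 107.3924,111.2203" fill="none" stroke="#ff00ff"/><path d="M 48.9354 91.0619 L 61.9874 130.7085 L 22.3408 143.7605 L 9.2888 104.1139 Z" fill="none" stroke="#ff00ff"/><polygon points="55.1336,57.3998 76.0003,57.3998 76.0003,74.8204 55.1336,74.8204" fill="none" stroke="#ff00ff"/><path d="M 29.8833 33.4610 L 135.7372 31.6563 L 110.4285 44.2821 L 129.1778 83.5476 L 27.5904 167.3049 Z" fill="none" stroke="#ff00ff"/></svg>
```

G21
G90
G0 X41.2350 Y155.9892
M4 S535
G01 X37.1123 Y165.9424 F2430
G01 X27.1591 Y170.0651
G01 X17.2059 Y165.9424
G01 X13.0832 Y155.9892
G01 X17.2059 Y146.0360
G01 X27.1591 Y141.9133
G01 X37.1123 Y146.0360
G01 X41.2350 Y155.9892
G0 X105.7841 Y81.9949
M4 S535
G01 X32.7243 Y164.0024 F2430
G01 X26.6059 Y146.2412
G01 X105.7841 Y81.9949
G0 X12.9185 Y130.6605
M4 S535
G01 X30.3990 Y118.7176 F2430
G01 X72.6899 Y80.9062
G01 X119.1633 Y42.5841
G01 X149.1911 Y29.1090
G0 X77.9599 Y50.8725
M4 S535
G01 X109.3044 Y133.1941 F2430
G01 X107.4869 Y50.8740
G01 X55.9594 Y154.9298
G01 X107.3924 Y62.8112
G01 X77.9599 Y50.8725
G0 X48.9354 Y82.9696
M4 S535
G01 X61.9874 Y43.3230 F2430
G01 X22.3408 Y30.2710
G01 X9.2888 Y69.9176
G01 X48.9354 Y82.9696
G0 X55.1336 Y116.6317
M4 S535
G01 X76.0003 Y116.6317 F2430
G01 X76.0003 Y99.2111
G01 X55.1336 Y99.2111
G01 X55.1336 Y116.6317
G0 X29.8833 Y140.5705
M4 S535
G01 X135.7372 Y142.3752 F2430
G01 X110.4285 Y129.7494
G01 X129.1778 Y90.4839
G01 X27.5904 Y6.7266
G01 X29.8833 Y140.5705
M5
G0 X0.0000 Y0.0000

1 u = 1 mm; y_m = 174.0315 − y.

[1] `<circle>` circle, #ff00ff→score S535 F2430: (41.2350,155.9892) → (37.1123,165.9424) → (27.1591,170.0651) → (17.2059,165.9424) → (13.0832,155.9892) → (17.2059,146.0360) → (27.1591,141.9133) → (37.1123,146.0360) → (41.2350,155.9892) (closed)

[2] `<polygon>` closed polygon, #ff00ff→score S535 F2430: (105.7841,81.9949) → (32.7243,164.0024) → (26.6059,146.2412) → (105.7841,81.9949) (closed)

[3] `<path>` cubic bezier, #ff00ff→score S535 F2430: (12.9185,130.6605) → (30.3990,118.7176) → (72.6899,80.9062) → (119.1633,42.5841) → (149.1911,29.1090)

[4] `<polygon>` closed polygon, #ff00ff→score S535 F2430: (77.9599,50.8725) → (109.3044,133.1941) → (107.4869,50.8740) → (55.9594,154.9298) → (107.3924,62.8112) → (77.9599,50.8725) (closed)

[5] `<path>` regular polygon, #ff00ff→score S535 F2430: (48.9354,82.9696) → (61.9874,43.3230) → (22.3408,30.2710) → (9.2888,69.9176) → (48.9354,82.9696) (closed)

[6] `<polygon>` rectangle, #ff00ff→score S535 F2430: (55.1336,116.6317) → (76.0003,116.6317) → (76.0003,99.2111) → (55.1336,99.2111) → (55.1336,116.6317) (closed)

[7] `<path>` closed polygon, #ff00ff→score S535 F2430: (29.8833,140.5705) → (135.7372,142.3752) → (110.4285,129.7494) → (129.1778,90.4839) → (27.5904,6.7266) → (29.8833,140.5705) (closed)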